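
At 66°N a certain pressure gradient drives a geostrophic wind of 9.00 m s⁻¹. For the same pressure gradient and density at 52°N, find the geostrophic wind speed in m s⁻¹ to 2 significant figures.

10 m s⁻¹

With the same pressure gradient and density, V_g ∝ 1/f ∝ 1/sin φ.
V₂ = V₁ · sin φ₁ / sin φ₂ = 9.00 × sin 66° / sin 52°
V₂ = 9.00 × 0.9135/0.7880 = 10 m s⁻¹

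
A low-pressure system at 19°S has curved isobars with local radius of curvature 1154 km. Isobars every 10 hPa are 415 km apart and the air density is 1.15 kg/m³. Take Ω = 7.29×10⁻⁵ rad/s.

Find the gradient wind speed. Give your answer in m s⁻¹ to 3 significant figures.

28.9 m s⁻¹

Coriolis parameter at 19°S:
f = 2Ω sin φ = 2 × 7.29×10⁻⁵ × sin 19° = 4.75×10⁻⁵ s⁻¹
Pressure gradient: |∂P/∂n| = 1000 Pa / 415000 m = 2.41×10⁻³ Pa/m
Geostrophic speed: V_g = |∂P/∂n|/(fρ) = 2.41×10⁻³/(4.75×10⁻⁵ × 1.15) = 44.1 m/s
Around a low, centrifugal force acts outward with Coriolis, so pressure-gradient force balances both:
(1/ρ)|∂P/∂n| = fV + V²/R  →  V² + fR·V − fR·V_g = 0
With fR = 4.75×10⁻⁵ × 1154×10³ m = 54.8 m/s:
V = [−fR + √((fR)² + 4 fR V_g)]/2 = [−54.8 + √(54.8² + 4×54.8×44.1)]/2 = 28.9 m/s
Subgeostrophic (V < V_g = 44.1 m/s), as expected around a low.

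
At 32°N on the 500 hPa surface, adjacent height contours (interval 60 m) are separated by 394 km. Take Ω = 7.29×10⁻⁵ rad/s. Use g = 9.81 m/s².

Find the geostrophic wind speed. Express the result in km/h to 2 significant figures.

Coriolis parameter at 32°N:
f = 2Ω sin φ = 2 × 7.29×10⁻⁵ × sin 32° = 7.73×10⁻⁵ s⁻¹
Height gradient: |∂Z/∂n| = 60 m / 394000 m = 1.52×10⁻⁴
On a pressure surface, geostrophic balance gives V_g = (g/f)|∂Z/∂n|:
V_g = 9.81 × 1.52×10⁻⁴ / 7.73×10⁻⁵ = 19.3 m/s
Converting: 19.3 m/s × 3.6 = 70 km/h

70 km/h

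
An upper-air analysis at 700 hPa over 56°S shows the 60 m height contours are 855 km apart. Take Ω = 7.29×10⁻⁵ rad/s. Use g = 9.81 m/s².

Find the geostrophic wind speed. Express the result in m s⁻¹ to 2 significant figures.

5.7 m s⁻¹

Coriolis parameter at 56°S:
f = 2Ω sin φ = 2 × 7.29×10⁻⁵ × sin 56° = 1.21×10⁻⁴ s⁻¹
Height gradient: |∂Z/∂n| = 60 m / 855000 m = 7.02×10⁻⁵
On a pressure surface, geostrophic balance gives V_g = (g/f)|∂Z/∂n|:
V_g = 9.81 × 7.02×10⁻⁵ / 1.21×10⁻⁴ = 5.70 m/s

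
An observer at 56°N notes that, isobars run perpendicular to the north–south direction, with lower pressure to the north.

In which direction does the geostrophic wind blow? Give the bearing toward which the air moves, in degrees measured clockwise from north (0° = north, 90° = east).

090°

The pressure-gradient force points toward the north (bearing 000°).
Geostrophic balance: in the Northern Hemisphere the Coriolis force deflects motion to the right, so the geostrophic wind blows 90° to the right of the pressure-gradient force (low pressure on the left).
Rotating 000° by 90° clockwise gives 090° — the wind blows toward the east.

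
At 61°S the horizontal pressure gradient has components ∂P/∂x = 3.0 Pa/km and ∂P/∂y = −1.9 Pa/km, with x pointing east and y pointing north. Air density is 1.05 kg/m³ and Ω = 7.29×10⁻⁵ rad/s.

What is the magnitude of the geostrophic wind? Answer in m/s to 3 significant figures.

26.5 m/s

Coriolis parameter at 61°S:
f = 2Ω sin φ = 2 × 7.29×10⁻⁵ × sin 61° = 1.28×10⁻⁴ s⁻¹
In the Southern Hemisphere f is negative: f = −1.28×10⁻⁴ s⁻¹.
Component geostrophic relations (x east, y north):
u_g = −(1/(fρ)) ∂P/∂y,  v_g = (1/(fρ)) ∂P/∂x
u_g = −(−1.9×10⁻³)/(−1.28×10⁻⁴ × 1.05) = −14.2 m/s;  v_g = (3.0×10⁻³)/(−1.28×10⁻⁴ × 1.05) = −22.4 m/s
|V_g| = √(u_g² + v_g²) = 26.5 m/s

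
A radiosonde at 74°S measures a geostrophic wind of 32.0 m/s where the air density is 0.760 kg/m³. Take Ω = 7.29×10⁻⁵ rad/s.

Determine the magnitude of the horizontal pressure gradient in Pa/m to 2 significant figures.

3.4×10⁻³ Pa/m

Coriolis parameter at 74°S:
f = 2Ω sin φ = 2 × 7.29×10⁻⁵ × sin 74° = 1.40×10⁻⁴ s⁻¹
Geostrophic balance rearranged: |∂P/∂n| = f ρ V_g
|∂P/∂n| = 1.40×10⁻⁴ × 0.760 × 32.0 = 3.41×10⁻³ Pa/m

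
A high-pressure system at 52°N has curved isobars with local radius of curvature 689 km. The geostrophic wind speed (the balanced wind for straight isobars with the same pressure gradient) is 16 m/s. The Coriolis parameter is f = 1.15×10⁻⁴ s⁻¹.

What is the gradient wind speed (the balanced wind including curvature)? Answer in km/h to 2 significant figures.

Around a high, pressure-gradient force acts outward with centrifugal, so Coriolis balances both:
fV = (1/ρ)|∂P/∂n| + V²/R  →  V² − fR·V + fR·V_g = 0
With fR = 1.15×10⁻⁴ × 689×10³ m = 79.2 m/s:
V = [fR − √((fR)² − 4 fR V_g)]/2 = [79.2 − √(79.2² − 4×79.2×16)]/2 = 22.2 m/s
Supergeostrophic (V > V_g = 16 m/s), as expected around a high.
Converting: 22.2 m/s × 3.6 = 80 km/h

80 km/h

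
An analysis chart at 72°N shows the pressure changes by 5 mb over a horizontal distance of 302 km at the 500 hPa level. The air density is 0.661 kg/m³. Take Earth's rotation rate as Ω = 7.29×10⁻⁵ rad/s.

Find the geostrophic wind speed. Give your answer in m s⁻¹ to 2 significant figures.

Coriolis parameter at 72°N:
f = 2Ω sin φ = 2 × 7.29×10⁻⁵ × sin 72° = 1.39×10⁻⁴ s⁻¹
Pressure gradient: |∂P/∂n| = 500 Pa / 302000 m = 1.66×10⁻³ Pa/m
Geostrophic balance (pressure-gradient force = Coriolis force):
V_g = (1/(fρ)) |∂P/∂n| = 1.66×10⁻³ / (1.39×10⁻⁴ × 0.661) = 18.1 m/s

18 m s⁻¹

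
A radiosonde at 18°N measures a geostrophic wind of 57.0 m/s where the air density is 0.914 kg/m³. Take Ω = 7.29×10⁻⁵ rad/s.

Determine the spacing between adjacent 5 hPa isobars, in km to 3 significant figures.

213 km

Coriolis parameter at 18°N:
f = 2Ω sin φ = 2 × 7.29×10⁻⁵ × sin 18° = 4.51×10⁻⁵ s⁻¹
Geostrophic balance rearranged: |∂P/∂n| = f ρ V_g
|∂P/∂n| = 4.51×10⁻⁵ × 0.914 × 57.0 = 2.35×10⁻³ Pa/m
Isobar spacing: Δn = ΔP/|∂P/∂n| = 500 Pa / 2.35×10⁻³ Pa/m = 213014 m ≈ 213 km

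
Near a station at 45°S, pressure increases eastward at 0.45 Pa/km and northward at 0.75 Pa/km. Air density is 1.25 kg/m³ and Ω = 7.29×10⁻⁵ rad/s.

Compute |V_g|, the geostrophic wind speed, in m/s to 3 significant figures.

Coriolis parameter at 45°S:
f = 2Ω sin φ = 2 × 7.29×10⁻⁵ × sin 45° = 1.03×10⁻⁴ s⁻¹
In the Southern Hemisphere f is negative: f = −1.03×10⁻⁴ s⁻¹.
Component geostrophic relations (x east, y north):
u_g = −(1/(fρ)) ∂P/∂y,  v_g = (1/(fρ)) ∂P/∂x
u_g = −(0.75×10⁻³)/(−1.03×10⁻⁴ × 1.25) = 5.82 m/s;  v_g = (0.45×10⁻³)/(−1.03×10⁻⁴ × 1.25) = −3.49 m/s
|V_g| = √(u_g² + v_g²) = 6.79 m/s

6.79 m/s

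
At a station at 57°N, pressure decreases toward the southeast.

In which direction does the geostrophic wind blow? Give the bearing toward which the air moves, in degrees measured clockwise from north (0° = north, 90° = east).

225°

The pressure-gradient force points toward the southeast (bearing 135°).
Geostrophic balance: in the Northern Hemisphere the Coriolis force deflects motion to the right, so the geostrophic wind blows 90° to the right of the pressure-gradient force (low pressure on the left).
Rotating 135° by 90° clockwise gives 225° — the wind blows toward the southwest.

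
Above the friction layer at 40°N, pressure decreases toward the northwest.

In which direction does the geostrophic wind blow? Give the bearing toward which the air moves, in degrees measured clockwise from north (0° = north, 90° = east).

The pressure-gradient force points toward the northwest (bearing 315°).
Geostrophic balance: in the Northern Hemisphere the Coriolis force deflects motion to the right, so the geostrophic wind blows 90° to the right of the pressure-gradient force (low pressure on the left).
Rotating 315° by 90° clockwise gives 045° — the wind blows toward the northeast.

045°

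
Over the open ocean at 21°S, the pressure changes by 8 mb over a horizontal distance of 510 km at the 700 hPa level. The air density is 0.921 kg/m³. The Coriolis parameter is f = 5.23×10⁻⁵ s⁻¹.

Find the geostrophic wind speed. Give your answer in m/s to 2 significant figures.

Pressure gradient: |∂P/∂n| = 800 Pa / 510000 m = 1.57×10⁻³ Pa/m
Geostrophic balance (pressure-gradient force = Coriolis force):
V_g = (1/(fρ)) |∂P/∂n| = 1.57×10⁻³ / (5.23×10⁻⁵ × 0.921) = 32.6 m/s

33 m/s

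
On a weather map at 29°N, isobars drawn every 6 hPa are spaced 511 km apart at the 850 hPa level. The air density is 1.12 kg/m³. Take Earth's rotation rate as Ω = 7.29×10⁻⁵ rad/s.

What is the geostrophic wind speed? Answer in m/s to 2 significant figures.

Coriolis parameter at 29°N:
f = 2Ω sin φ = 2 × 7.29×10⁻⁵ × sin 29° = 7.07×10⁻⁵ s⁻¹
Pressure gradient: |∂P/∂n| = 600 Pa / 511000 m = 1.17×10⁻³ Pa/m
Geostrophic balance (pressure-gradient force = Coriolis force):
V_g = (1/(fρ)) |∂P/∂n| = 1.17×10⁻³ / (7.07×10⁻⁵ × 1.12) = 14.8 m/s

15 m/s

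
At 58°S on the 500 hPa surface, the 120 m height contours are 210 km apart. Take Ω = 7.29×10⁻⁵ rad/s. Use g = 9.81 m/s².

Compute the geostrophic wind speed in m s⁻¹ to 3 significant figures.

45.3 m s⁻¹

Coriolis parameter at 58°S:
f = 2Ω sin φ = 2 × 7.29×10⁻⁵ × sin 58° = 1.24×10⁻⁴ s⁻¹
Height gradient: |∂Z/∂n| = 120 m / 210000 m = 5.71×10⁻⁴
On a pressure surface, geostrophic balance gives V_g = (g/f)|∂Z/∂n|:
V_g = 9.81 × 5.71×10⁻⁴ / 1.24×10⁻⁴ = 45.3 m/s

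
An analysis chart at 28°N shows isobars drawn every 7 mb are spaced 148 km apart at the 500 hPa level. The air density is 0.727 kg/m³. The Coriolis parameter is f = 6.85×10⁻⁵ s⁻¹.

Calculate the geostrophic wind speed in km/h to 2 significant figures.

340 km/h

Pressure gradient: |∂P/∂n| = 700 Pa / 148000 m = 4.73×10⁻³ Pa/m
Geostrophic balance (pressure-gradient force = Coriolis force):
V_g = (1/(fρ)) |∂P/∂n| = 4.73×10⁻³ / (6.85×10⁻⁵ × 0.727) = 95.0 m/s
Converting: 95.0 m/s × 3.6 = 340 km/h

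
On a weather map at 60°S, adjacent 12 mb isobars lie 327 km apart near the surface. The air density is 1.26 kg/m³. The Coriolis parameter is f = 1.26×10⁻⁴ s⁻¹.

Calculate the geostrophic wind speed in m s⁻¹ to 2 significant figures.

23 m s⁻¹

Pressure gradient: |∂P/∂n| = 1200 Pa / 327000 m = 3.67×10⁻³ Pa/m
Geostrophic balance (pressure-gradient force = Coriolis force):
V_g = (1/(fρ)) |∂P/∂n| = 3.67×10⁻³ / (1.26×10⁻⁴ × 1.26) = 23.1 m/s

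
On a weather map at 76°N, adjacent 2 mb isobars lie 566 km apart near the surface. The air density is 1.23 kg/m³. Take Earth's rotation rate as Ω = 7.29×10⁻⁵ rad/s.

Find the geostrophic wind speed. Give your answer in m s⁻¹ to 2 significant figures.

Coriolis parameter at 76°N:
f = 2Ω sin φ = 2 × 7.29×10⁻⁵ × sin 76° = 1.41×10⁻⁴ s⁻¹
Pressure gradient: |∂P/∂n| = 200 Pa / 566000 m = 3.53×10⁻⁴ Pa/m
Geostrophic balance (pressure-gradient force = Coriolis force):
V_g = (1/(fρ)) |∂P/∂n| = 3.53×10⁻⁴ / (1.41×10⁻⁴ × 1.23) = 2.03 m/s

2.0 m s⁻¹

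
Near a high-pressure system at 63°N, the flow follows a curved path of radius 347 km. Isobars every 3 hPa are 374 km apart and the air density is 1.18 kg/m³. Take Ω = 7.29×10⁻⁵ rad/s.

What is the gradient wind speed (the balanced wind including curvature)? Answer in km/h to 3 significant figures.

Coriolis parameter at 63°N:
f = 2Ω sin φ = 2 × 7.29×10⁻⁵ × sin 63° = 1.30×10⁻⁴ s⁻¹
Pressure gradient: |∂P/∂n| = 300 Pa / 374000 m = 8.02×10⁻⁴ Pa/m
Geostrophic speed: V_g = |∂P/∂n|/(fρ) = 8.02×10⁻⁴/(1.30×10⁻⁴ × 1.18) = 5.23 m/s
Around a high, pressure-gradient force acts outward with centrifugal, so Coriolis balances both:
fV = (1/ρ)|∂P/∂n| + V²/R  →  V² − fR·V + fR·V_g = 0
With fR = 1.30×10⁻⁴ × 347×10³ m = 45.1 m/s:
V = [fR − √((fR)² − 4 fR V_g)]/2 = [45.1 − √(45.1² − 4×45.1×5.23)]/2 = 6.04 m/s
Supergeostrophic (V > V_g = 5.23 m/s), as expected around a high.
Converting: 6.04 m/s × 3.6 = 21.8 km/h

21.8 km/h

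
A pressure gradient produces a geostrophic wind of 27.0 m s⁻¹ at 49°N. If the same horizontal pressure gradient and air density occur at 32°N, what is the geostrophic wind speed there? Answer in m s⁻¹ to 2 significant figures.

38 m s⁻¹

With the same pressure gradient and density, V_g ∝ 1/f ∝ 1/sin φ.
V₂ = V₁ · sin φ₁ / sin φ₂ = 27.0 × sin 49° / sin 32°
V₂ = 27.0 × 0.7547/0.5299 = 38 m s⁻¹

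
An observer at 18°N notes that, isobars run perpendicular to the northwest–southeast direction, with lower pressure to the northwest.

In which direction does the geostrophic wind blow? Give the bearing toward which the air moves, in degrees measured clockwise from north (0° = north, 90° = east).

The pressure-gradient force points toward the northwest (bearing 315°).
Geostrophic balance: in the Northern Hemisphere the Coriolis force deflects motion to the right, so the geostrophic wind blows 90° to the right of the pressure-gradient force (low pressure on the left).
Rotating 315° by 90° clockwise gives 045° — the wind blows toward the northeast.

045°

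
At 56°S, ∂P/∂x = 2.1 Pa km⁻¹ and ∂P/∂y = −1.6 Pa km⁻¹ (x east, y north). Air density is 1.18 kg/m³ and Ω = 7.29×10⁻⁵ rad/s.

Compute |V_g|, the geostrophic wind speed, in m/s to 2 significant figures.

Coriolis parameter at 56°S:
f = 2Ω sin φ = 2 × 7.29×10⁻⁵ × sin 56° = 1.21×10⁻⁴ s⁻¹
In the Southern Hemisphere f is negative: f = −1.21×10⁻⁴ s⁻¹.
Component geostrophic relations (x east, y north):
u_g = −(1/(fρ)) ∂P/∂y,  v_g = (1/(fρ)) ∂P/∂x
u_g = −(−1.6×10⁻³)/(−1.21×10⁻⁴ × 1.18) = −11.2 m/s;  v_g = (2.1×10⁻³)/(−1.21×10⁻⁴ × 1.18) = −14.7 m/s
|V_g| = √(u_g² + v_g²) = 18.5 m/s

19 m/s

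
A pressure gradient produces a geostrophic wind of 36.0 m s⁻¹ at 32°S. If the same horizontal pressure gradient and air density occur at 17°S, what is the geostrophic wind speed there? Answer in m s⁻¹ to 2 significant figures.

With the same pressure gradient and density, V_g ∝ 1/f ∝ 1/sin φ.
V₂ = V₁ · sin φ₁ / sin φ₂ = 36.0 × sin 32° / sin 17°
V₂ = 36.0 × 0.5299/0.2924 = 65 m s⁻¹

65 m s⁻¹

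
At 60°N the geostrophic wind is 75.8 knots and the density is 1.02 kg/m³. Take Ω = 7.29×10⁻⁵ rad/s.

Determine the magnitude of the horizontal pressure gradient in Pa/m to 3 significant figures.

Coriolis parameter at 60°N:
f = 2Ω sin φ = 2 × 7.29×10⁻⁵ × sin 60° = 1.26×10⁻⁴ s⁻¹
Wind speed in SI: 75.8 knots = 39.0 m/s
Geostrophic balance rearranged: |∂P/∂n| = f ρ V_g
|∂P/∂n| = 1.26×10⁻⁴ × 1.02 × 39.0 = 5.02×10⁻³ Pa/m

5.02×10⁻³ Pa/m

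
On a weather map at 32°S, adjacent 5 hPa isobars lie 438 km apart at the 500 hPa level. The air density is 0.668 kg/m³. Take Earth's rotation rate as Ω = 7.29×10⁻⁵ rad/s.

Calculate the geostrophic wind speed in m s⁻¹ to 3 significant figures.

Coriolis parameter at 32°S:
f = 2Ω sin φ = 2 × 7.29×10⁻⁵ × sin 32° = 7.73×10⁻⁵ s⁻¹
Pressure gradient: |∂P/∂n| = 500 Pa / 438000 m = 1.14×10⁻³ Pa/m
Geostrophic balance (pressure-gradient force = Coriolis force):
V_g = (1/(fρ)) |∂P/∂n| = 1.14×10⁻³ / (7.73×10⁻⁵ × 0.668) = 22.1 m/s

22.1 m s⁻¹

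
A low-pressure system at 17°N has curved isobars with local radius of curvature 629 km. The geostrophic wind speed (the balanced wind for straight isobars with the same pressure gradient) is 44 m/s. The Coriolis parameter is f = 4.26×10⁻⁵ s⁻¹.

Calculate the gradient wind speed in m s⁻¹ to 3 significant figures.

23.5 m s⁻¹

Around a low, centrifugal force acts outward with Coriolis, so pressure-gradient force balances both:
(1/ρ)|∂P/∂n| = fV + V²/R  →  V² + fR·V − fR·V_g = 0
With fR = 4.26×10⁻⁵ × 629×10³ m = 26.8 m/s:
V = [−fR + √((fR)² + 4 fR V_g)]/2 = [−26.8 + √(26.8² + 4×26.8×44)]/2 = 23.5 m/s
Subgeostrophic (V < V_g = 44 m/s), as expected around a low.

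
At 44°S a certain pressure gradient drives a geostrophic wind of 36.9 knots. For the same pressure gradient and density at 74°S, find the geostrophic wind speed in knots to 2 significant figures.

27 knots

With the same pressure gradient and density, V_g ∝ 1/f ∝ 1/sin φ.
V₂ = V₁ · sin φ₁ / sin φ₂ = 36.9 × sin 44° / sin 74°
V₂ = 36.9 × 0.6947/0.9613 = 27 knots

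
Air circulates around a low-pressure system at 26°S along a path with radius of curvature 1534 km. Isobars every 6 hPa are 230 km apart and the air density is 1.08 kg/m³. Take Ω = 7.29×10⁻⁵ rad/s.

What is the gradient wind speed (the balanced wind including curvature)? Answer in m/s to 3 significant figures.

29.1 m/s

Coriolis parameter at 26°S:
f = 2Ω sin φ = 2 × 7.29×10⁻⁵ × sin 26° = 6.39×10⁻⁵ s⁻¹
Pressure gradient: |∂P/∂n| = 600 Pa / 230000 m = 2.61×10⁻³ Pa/m
Geostrophic speed: V_g = |∂P/∂n|/(fρ) = 2.61×10⁻³/(6.39×10⁻⁵ × 1.08) = 37.8 m/s
Around a low, centrifugal force acts outward with Coriolis, so pressure-gradient force balances both:
(1/ρ)|∂P/∂n| = fV + V²/R  →  V² + fR·V − fR·V_g = 0
With fR = 6.39×10⁻⁵ × 1534×10³ m = 98.0 m/s:
V = [−fR + √((fR)² + 4 fR V_g)]/2 = [−98.0 + √(98.0² + 4×98.0×37.8)]/2 = 29.1 m/s
Subgeostrophic (V < V_g = 37.8 m/s), as expected around a low.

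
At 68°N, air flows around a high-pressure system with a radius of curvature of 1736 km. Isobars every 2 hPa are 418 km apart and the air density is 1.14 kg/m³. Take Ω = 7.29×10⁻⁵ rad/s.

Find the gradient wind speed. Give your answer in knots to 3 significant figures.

6.12 knots

Coriolis parameter at 68°N:
f = 2Ω sin φ = 2 × 7.29×10⁻⁵ × sin 68° = 1.35×10⁻⁴ s⁻¹
Pressure gradient: |∂P/∂n| = 200 Pa / 418000 m = 4.78×10⁻⁴ Pa/m
Geostrophic speed: V_g = |∂P/∂n|/(fρ) = 4.78×10⁻⁴/(1.35×10⁻⁴ × 1.14) = 3.10 m/s
Around a high, pressure-gradient force acts outward with centrifugal, so Coriolis balances both:
fV = (1/ρ)|∂P/∂n| + V²/R  →  V² − fR·V + fR·V_g = 0
With fR = 1.35×10⁻⁴ × 1736×10³ m = 235 m/s:
V = [fR − √((fR)² − 4 fR V_g)]/2 = [235 − √(235² − 4×235×3.1)]/2 = 3.15 m/s
Supergeostrophic (V > V_g = 3.1 m/s), as expected around a high.
Converting: 3.15 m/s × 1.944 = 6.12 knots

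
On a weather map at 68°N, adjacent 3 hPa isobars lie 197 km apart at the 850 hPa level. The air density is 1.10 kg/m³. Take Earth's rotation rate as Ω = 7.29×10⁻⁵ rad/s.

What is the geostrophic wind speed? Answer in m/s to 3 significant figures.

Coriolis parameter at 68°N:
f = 2Ω sin φ = 2 × 7.29×10⁻⁵ × sin 68° = 1.35×10⁻⁴ s⁻¹
Pressure gradient: |∂P/∂n| = 300 Pa / 197000 m = 1.52×10⁻³ Pa/m
Geostrophic balance (pressure-gradient force = Coriolis force):
V_g = (1/(fρ)) |∂P/∂n| = 1.52×10⁻³ / (1.35×10⁻⁴ × 1.10) = 10.2 m/s

10.2 m/s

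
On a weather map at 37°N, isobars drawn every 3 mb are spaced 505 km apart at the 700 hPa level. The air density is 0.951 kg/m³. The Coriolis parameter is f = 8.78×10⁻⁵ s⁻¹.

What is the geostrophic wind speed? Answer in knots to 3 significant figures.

Pressure gradient: |∂P/∂n| = 300 Pa / 505000 m = 5.94×10⁻⁴ Pa/m
Geostrophic balance (pressure-gradient force = Coriolis force):
V_g = (1/(fρ)) |∂P/∂n| = 5.94×10⁻⁴ / (8.78×10⁻⁵ × 0.951) = 7.11 m/s
Converting: 7.11 m/s × 1.944 = 13.8 knots

13.8 knots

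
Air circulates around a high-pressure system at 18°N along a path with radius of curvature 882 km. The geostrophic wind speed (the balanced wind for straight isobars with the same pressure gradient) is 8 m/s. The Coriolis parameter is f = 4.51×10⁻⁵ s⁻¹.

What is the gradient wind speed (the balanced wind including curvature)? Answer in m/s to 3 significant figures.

11.1 m/s

Around a high, pressure-gradient force acts outward with centrifugal, so Coriolis balances both:
fV = (1/ρ)|∂P/∂n| + V²/R  →  V² − fR·V + fR·V_g = 0
With fR = 4.51×10⁻⁵ × 882×10³ m = 39.8 m/s:
V = [fR − √((fR)² − 4 fR V_g)]/2 = [39.8 − √(39.8² − 4×39.8×8)]/2 = 11.1 m/s
Supergeostrophic (V > V_g = 8 m/s), as expected around a high.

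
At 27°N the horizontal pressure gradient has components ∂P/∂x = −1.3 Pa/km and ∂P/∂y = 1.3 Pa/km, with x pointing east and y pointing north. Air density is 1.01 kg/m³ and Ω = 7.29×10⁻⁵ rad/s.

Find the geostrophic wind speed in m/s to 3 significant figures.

27.5 m/s

Coriolis parameter at 27°N:
f = 2Ω sin φ = 2 × 7.29×10⁻⁵ × sin 27° = 6.62×10⁻⁵ s⁻¹
Component geostrophic relations (x east, y north):
u_g = −(1/(fρ)) ∂P/∂y,  v_g = (1/(fρ)) ∂P/∂x
u_g = −(1.3×10⁻³)/(6.62×10⁻⁵ × 1.01) = −19.4 m/s;  v_g = (−1.3×10⁻³)/(6.62×10⁻⁵ × 1.01) = −19.4 m/s
|V_g| = √(u_g² + v_g²) = 27.5 m/s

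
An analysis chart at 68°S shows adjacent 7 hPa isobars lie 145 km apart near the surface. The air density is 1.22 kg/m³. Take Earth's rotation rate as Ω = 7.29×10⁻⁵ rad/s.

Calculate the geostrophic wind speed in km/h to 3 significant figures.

Coriolis parameter at 68°S:
f = 2Ω sin φ = 2 × 7.29×10⁻⁵ × sin 68° = 1.35×10⁻⁴ s⁻¹
Pressure gradient: |∂P/∂n| = 700 Pa / 145000 m = 4.83×10⁻³ Pa/m
Geostrophic balance (pressure-gradient force = Coriolis force):
V_g = (1/(fρ)) |∂P/∂n| = 4.83×10⁻³ / (1.35×10⁻⁴ × 1.22) = 29.3 m/s
Converting: 29.3 m/s × 3.6 = 105 km/h

105 km/h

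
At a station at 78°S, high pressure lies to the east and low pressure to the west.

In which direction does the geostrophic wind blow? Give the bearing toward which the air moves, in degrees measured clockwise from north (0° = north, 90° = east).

The pressure-gradient force points toward the west (bearing 270°).
Geostrophic balance: in the Southern Hemisphere the Coriolis force deflects motion to the left, so the geostrophic wind blows 90° to the left of the pressure-gradient force (low pressure on the right).
Rotating 270° by 90° counterclockwise gives 180° — the wind blows toward the south.

180°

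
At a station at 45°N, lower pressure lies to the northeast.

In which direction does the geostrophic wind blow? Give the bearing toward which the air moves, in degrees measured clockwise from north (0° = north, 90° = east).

135°

The pressure-gradient force points toward the northeast (bearing 045°).
Geostrophic balance: in the Northern Hemisphere the Coriolis force deflects motion to the right, so the geostrophic wind blows 90° to the right of the pressure-gradient force (low pressure on the left).
Rotating 045° by 90° clockwise gives 135° — the wind blows toward the southeast.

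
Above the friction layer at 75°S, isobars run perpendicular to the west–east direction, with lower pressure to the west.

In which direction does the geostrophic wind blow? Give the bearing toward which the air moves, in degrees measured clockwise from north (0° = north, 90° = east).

180°

The pressure-gradient force points toward the west (bearing 270°).
Geostrophic balance: in the Southern Hemisphere the Coriolis force deflects motion to the left, so the geostrophic wind blows 90° to the left of the pressure-gradient force (low pressure on the right).
Rotating 270° by 90° counterclockwise gives 180° — the wind blows toward the south.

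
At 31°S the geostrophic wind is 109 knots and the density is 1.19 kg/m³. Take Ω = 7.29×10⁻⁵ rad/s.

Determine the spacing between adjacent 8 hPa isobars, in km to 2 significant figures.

Coriolis parameter at 31°S:
f = 2Ω sin φ = 2 × 7.29×10⁻⁵ × sin 31° = 7.51×10⁻⁵ s⁻¹
Wind speed in SI: 109 knots = 56.1 m/s
Geostrophic balance rearranged: |∂P/∂n| = f ρ V_g
|∂P/∂n| = 7.51×10⁻⁵ × 1.19 × 56.1 = 5.01×10⁻³ Pa/m
Isobar spacing: Δn = ΔP/|∂P/∂n| = 800 Pa / 5.01×10⁻³ Pa/m = 159655 m ≈ 160 km

160 km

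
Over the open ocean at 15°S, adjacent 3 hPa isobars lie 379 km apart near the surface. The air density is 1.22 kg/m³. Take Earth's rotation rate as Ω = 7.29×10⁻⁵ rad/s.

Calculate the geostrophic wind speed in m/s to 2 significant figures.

Coriolis parameter at 15°S:
f = 2Ω sin φ = 2 × 7.29×10⁻⁵ × sin 15° = 3.77×10⁻⁵ s⁻¹
Pressure gradient: |∂P/∂n| = 300 Pa / 379000 m = 7.92×10⁻⁴ Pa/m
Geostrophic balance (pressure-gradient force = Coriolis force):
V_g = (1/(fρ)) |∂P/∂n| = 7.92×10⁻⁴ / (3.77×10⁻⁵ × 1.22) = 17.2 m/s

17 m/s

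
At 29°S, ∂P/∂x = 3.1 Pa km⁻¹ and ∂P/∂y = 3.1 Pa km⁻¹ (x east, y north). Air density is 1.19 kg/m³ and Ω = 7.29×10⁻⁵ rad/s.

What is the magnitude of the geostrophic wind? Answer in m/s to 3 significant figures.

Coriolis parameter at 29°S:
f = 2Ω sin φ = 2 × 7.29×10⁻⁵ × sin 29° = 7.07×10⁻⁵ s⁻¹
In the Southern Hemisphere f is negative: f = −7.07×10⁻⁵ s⁻¹.
Component geostrophic relations (x east, y north):
u_g = −(1/(fρ)) ∂P/∂y,  v_g = (1/(fρ)) ∂P/∂x
u_g = −(3.1×10⁻³)/(−7.07×10⁻⁵ × 1.19) = 36.9 m/s;  v_g = (3.1×10⁻³)/(−7.07×10⁻⁵ × 1.19) = −36.9 m/s
|V_g| = √(u_g² + v_g²) = 52.1 m/s

52.1 m/s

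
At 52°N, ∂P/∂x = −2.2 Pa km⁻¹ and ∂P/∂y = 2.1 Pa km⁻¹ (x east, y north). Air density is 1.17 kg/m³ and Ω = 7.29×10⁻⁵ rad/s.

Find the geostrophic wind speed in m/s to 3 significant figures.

22.6 m/s

Coriolis parameter at 52°N:
f = 2Ω sin φ = 2 × 7.29×10⁻⁵ × sin 52° = 1.15×10⁻⁴ s⁻¹
Component geostrophic relations (x east, y north):
u_g = −(1/(fρ)) ∂P/∂y,  v_g = (1/(fρ)) ∂P/∂x
u_g = −(2.1×10⁻³)/(1.15×10⁻⁴ × 1.17) = −15.6 m/s;  v_g = (−2.2×10⁻³)/(1.15×10⁻⁴ × 1.17) = −16.4 m/s
|V_g| = √(u_g² + v_g²) = 22.6 m/s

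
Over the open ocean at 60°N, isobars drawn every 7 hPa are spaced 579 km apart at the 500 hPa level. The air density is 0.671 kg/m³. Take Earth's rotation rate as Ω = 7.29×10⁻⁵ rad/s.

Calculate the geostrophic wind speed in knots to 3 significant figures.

Coriolis parameter at 60°N:
f = 2Ω sin φ = 2 × 7.29×10⁻⁵ × sin 60° = 1.26×10⁻⁴ s⁻¹
Pressure gradient: |∂P/∂n| = 700 Pa / 579000 m = 1.21×10⁻³ Pa/m
Geostrophic balance (pressure-gradient force = Coriolis force):
V_g = (1/(fρ)) |∂P/∂n| = 1.21×10⁻³ / (1.26×10⁻⁴ × 0.671) = 14.3 m/s
Converting: 14.3 m/s × 1.944 = 27.7 knots

27.7 knots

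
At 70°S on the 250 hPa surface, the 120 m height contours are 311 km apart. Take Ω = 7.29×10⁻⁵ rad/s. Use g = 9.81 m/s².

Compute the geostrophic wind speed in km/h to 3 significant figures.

Coriolis parameter at 70°S:
f = 2Ω sin φ = 2 × 7.29×10⁻⁵ × sin 70° = 1.37×10⁻⁴ s⁻¹
Height gradient: |∂Z/∂n| = 120 m / 311000 m = 3.86×10⁻⁴
On a pressure surface, geostrophic balance gives V_g = (g/f)|∂Z/∂n|:
V_g = 9.81 × 3.86×10⁻⁴ / 1.37×10⁻⁴ = 27.6 m/s
Converting: 27.6 m/s × 3.6 = 99.5 km/h

99.5 km/h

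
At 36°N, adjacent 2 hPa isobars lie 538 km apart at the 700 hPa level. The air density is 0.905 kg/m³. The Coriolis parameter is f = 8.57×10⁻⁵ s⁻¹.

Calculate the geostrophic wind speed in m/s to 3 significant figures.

4.79 m/s

Pressure gradient: |∂P/∂n| = 200 Pa / 538000 m = 3.72×10⁻⁴ Pa/m
Geostrophic balance (pressure-gradient force = Coriolis force):
V_g = (1/(fρ)) |∂P/∂n| = 3.72×10⁻⁴ / (8.57×10⁻⁵ × 0.905) = 4.79 m/s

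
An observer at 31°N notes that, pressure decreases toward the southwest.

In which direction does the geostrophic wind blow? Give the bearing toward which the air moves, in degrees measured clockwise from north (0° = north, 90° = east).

The pressure-gradient force points toward the southwest (bearing 225°).
Geostrophic balance: in the Northern Hemisphere the Coriolis force deflects motion to the right, so the geostrophic wind blows 90° to the right of the pressure-gradient force (low pressure on the left).
Rotating 225° by 90° clockwise gives 315° — the wind blows toward the northwest.

315°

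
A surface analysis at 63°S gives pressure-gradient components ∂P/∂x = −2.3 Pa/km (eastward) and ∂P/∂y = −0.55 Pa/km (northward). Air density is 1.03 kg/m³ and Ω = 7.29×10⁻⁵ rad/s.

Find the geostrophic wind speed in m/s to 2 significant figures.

18 m/s

Coriolis parameter at 63°S:
f = 2Ω sin φ = 2 × 7.29×10⁻⁵ × sin 63° = 1.30×10⁻⁴ s⁻¹
In the Southern Hemisphere f is negative: f = −1.30×10⁻⁴ s⁻¹.
Component geostrophic relations (x east, y north):
u_g = −(1/(fρ)) ∂P/∂y,  v_g = (1/(fρ)) ∂P/∂x
u_g = −(−0.55×10⁻³)/(−1.30×10⁻⁴ × 1.03) = −4.11 m/s;  v_g = (−2.3×10⁻³)/(−1.30×10⁻⁴ × 1.03) = 17.2 m/s
|V_g| = √(u_g² + v_g²) = 17.7 m/s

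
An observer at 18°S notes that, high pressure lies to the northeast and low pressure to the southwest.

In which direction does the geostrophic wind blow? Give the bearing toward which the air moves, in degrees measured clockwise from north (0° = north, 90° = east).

135°

The pressure-gradient force points toward the southwest (bearing 225°).
Geostrophic balance: in the Southern Hemisphere the Coriolis force deflects motion to the left, so the geostrophic wind blows 90° to the left of the pressure-gradient force (low pressure on the right).
Rotating 225° by 90° counterclockwise gives 135° — the wind blows toward the southeast.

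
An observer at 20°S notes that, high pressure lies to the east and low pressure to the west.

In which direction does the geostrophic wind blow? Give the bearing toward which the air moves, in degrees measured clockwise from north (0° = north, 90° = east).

180°

The pressure-gradient force points toward the west (bearing 270°).
Geostrophic balance: in the Southern Hemisphere the Coriolis force deflects motion to the left, so the geostrophic wind blows 90° to the left of the pressure-gradient force (low pressure on the right).
Rotating 270° by 90° counterclockwise gives 180° — the wind blows toward the south.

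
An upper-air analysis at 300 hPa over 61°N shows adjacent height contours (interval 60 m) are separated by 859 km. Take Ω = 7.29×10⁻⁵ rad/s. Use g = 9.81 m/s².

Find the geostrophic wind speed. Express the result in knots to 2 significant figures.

10 knots

Coriolis parameter at 61°N:
f = 2Ω sin φ = 2 × 7.29×10⁻⁵ × sin 61° = 1.28×10⁻⁴ s⁻¹
Height gradient: |∂Z/∂n| = 60 m / 859000 m = 6.98×10⁻⁵
On a pressure surface, geostrophic balance gives V_g = (g/f)|∂Z/∂n|:
V_g = 9.81 × 6.98×10⁻⁵ / 1.28×10⁻⁴ = 5.37 m/s
Converting: 5.37 m/s × 1.944 = 10 knots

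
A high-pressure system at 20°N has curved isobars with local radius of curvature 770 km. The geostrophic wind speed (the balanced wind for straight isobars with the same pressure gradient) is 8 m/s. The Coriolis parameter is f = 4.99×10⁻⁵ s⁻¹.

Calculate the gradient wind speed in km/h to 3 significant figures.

Around a high, pressure-gradient force acts outward with centrifugal, so Coriolis balances both:
fV = (1/ρ)|∂P/∂n| + V²/R  →  V² − fR·V + fR·V_g = 0
With fR = 4.99×10⁻⁵ × 770×10³ m = 38.4 m/s:
V = [fR − √((fR)² − 4 fR V_g)]/2 = [38.4 − √(38.4² − 4×38.4×8)]/2 = 11.4 m/s
Supergeostrophic (V > V_g = 8 m/s), as expected around a high.
Converting: 11.4 m/s × 3.6 = 40.9 km/h

40.9 km/h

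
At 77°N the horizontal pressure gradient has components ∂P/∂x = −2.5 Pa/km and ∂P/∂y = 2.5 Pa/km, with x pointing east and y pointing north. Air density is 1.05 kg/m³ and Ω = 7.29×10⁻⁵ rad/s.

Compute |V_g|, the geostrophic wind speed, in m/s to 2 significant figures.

Coriolis parameter at 77°N:
f = 2Ω sin φ = 2 × 7.29×10⁻⁵ × sin 77° = 1.42×10⁻⁴ s⁻¹
Component geostrophic relations (x east, y north):
u_g = −(1/(fρ)) ∂P/∂y,  v_g = (1/(fρ)) ∂P/∂x
u_g = −(2.5×10⁻³)/(1.42×10⁻⁴ × 1.05) = −16.8 m/s;  v_g = (−2.5×10⁻³)/(1.42×10⁻⁴ × 1.05) = −16.8 m/s
|V_g| = √(u_g² + v_g²) = 23.7 m/s

24 m/s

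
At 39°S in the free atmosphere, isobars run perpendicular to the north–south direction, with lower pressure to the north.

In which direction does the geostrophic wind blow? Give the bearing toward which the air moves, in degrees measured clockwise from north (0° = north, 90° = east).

270°

The pressure-gradient force points toward the north (bearing 000°).
Geostrophic balance: in the Southern Hemisphere the Coriolis force deflects motion to the left, so the geostrophic wind blows 90° to the left of the pressure-gradient force (low pressure on the right).
Rotating 000° by 90° counterclockwise gives 270° — the wind blows toward the west.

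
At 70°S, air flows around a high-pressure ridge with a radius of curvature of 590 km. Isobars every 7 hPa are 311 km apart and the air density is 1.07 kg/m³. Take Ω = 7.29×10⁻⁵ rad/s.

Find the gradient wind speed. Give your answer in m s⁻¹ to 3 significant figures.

Coriolis parameter at 70°S:
f = 2Ω sin φ = 2 × 7.29×10⁻⁵ × sin 70° = 1.37×10⁻⁴ s⁻¹
Pressure gradient: |∂P/∂n| = 700 Pa / 311000 m = 2.25×10⁻³ Pa/m
Geostrophic speed: V_g = |∂P/∂n|/(fρ) = 2.25×10⁻³/(1.37×10⁻⁴ × 1.07) = 15.4 m/s
Around a high, pressure-gradient force acts outward with centrifugal, so Coriolis balances both:
fV = (1/ρ)|∂P/∂n| + V²/R  →  V² − fR·V + fR·V_g = 0
With fR = 1.37×10⁻⁴ × 590×10³ m = 80.8 m/s:
V = [fR − √((fR)² − 4 fR V_g)]/2 = [80.8 − √(80.8² − 4×80.8×15.4)]/2 = 20.6 m/s
Supergeostrophic (V > V_g = 15.4 m/s), as expected around a high.

20.6 m s⁻¹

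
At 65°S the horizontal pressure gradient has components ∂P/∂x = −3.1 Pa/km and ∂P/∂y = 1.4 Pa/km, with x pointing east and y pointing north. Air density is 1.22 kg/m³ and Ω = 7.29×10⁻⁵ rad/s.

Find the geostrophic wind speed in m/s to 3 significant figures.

21.1 m/s

Coriolis parameter at 65°S:
f = 2Ω sin φ = 2 × 7.29×10⁻⁵ × sin 65° = 1.32×10⁻⁴ s⁻¹
In the Southern Hemisphere f is negative: f = −1.32×10⁻⁴ s⁻¹.
Component geostrophic relations (x east, y north):
u_g = −(1/(fρ)) ∂P/∂y,  v_g = (1/(fρ)) ∂P/∂x
u_g = −(1.4×10⁻³)/(−1.32×10⁻⁴ × 1.22) = 8.68 m/s;  v_g = (−3.1×10⁻³)/(−1.32×10⁻⁴ × 1.22) = 19.2 m/s
|V_g| = √(u_g² + v_g²) = 21.1 m/s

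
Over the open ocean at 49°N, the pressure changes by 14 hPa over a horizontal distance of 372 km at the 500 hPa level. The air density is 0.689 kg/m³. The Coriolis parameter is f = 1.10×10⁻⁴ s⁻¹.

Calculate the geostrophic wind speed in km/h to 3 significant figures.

Pressure gradient: |∂P/∂n| = 1400 Pa / 372000 m = 3.76×10⁻³ Pa/m
Geostrophic balance (pressure-gradient force = Coriolis force):
V_g = (1/(fρ)) |∂P/∂n| = 3.76×10⁻³ / (1.10×10⁻⁴ × 0.689) = 49.7 m/s
Converting: 49.7 m/s × 3.6 = 179 km/h

179 km/h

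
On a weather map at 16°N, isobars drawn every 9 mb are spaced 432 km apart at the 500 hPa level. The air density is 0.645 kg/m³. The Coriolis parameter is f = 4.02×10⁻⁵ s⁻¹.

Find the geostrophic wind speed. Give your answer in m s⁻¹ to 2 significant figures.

Pressure gradient: |∂P/∂n| = 900 Pa / 432000 m = 2.08×10⁻³ Pa/m
Geostrophic balance (pressure-gradient force = Coriolis force):
V_g = (1/(fρ)) |∂P/∂n| = 2.08×10⁻³ / (4.02×10⁻⁵ × 0.645) = 80.3 m/s

80 m s⁻¹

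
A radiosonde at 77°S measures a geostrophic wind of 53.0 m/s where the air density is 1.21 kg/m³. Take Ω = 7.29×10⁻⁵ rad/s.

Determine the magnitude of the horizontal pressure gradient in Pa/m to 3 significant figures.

9.11×10⁻³ Pa/m

Coriolis parameter at 77°S:
f = 2Ω sin φ = 2 × 7.29×10⁻⁵ × sin 77° = 1.42×10⁻⁴ s⁻¹
Geostrophic balance rearranged: |∂P/∂n| = f ρ V_g
|∂P/∂n| = 1.42×10⁻⁴ × 1.21 × 53.0 = 9.11×10⁻³ Pa/m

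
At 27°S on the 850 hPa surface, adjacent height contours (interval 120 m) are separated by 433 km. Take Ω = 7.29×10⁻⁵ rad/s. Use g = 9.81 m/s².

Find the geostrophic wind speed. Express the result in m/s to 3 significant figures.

41.1 m/s

Coriolis parameter at 27°S:
f = 2Ω sin φ = 2 × 7.29×10⁻⁵ × sin 27° = 6.62×10⁻⁵ s⁻¹
Height gradient: |∂Z/∂n| = 120 m / 433000 m = 2.77×10⁻⁴
On a pressure surface, geostrophic balance gives V_g = (g/f)|∂Z/∂n|:
V_g = 9.81 × 2.77×10⁻⁴ / 6.62×10⁻⁵ = 41.1 m/s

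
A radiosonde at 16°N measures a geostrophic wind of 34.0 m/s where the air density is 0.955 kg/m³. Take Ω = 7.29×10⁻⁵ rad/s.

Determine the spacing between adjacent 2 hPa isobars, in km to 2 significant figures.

150 km

Coriolis parameter at 16°N:
f = 2Ω sin φ = 2 × 7.29×10⁻⁵ × sin 16° = 4.02×10⁻⁵ s⁻¹
Geostrophic balance rearranged: |∂P/∂n| = f ρ V_g
|∂P/∂n| = 4.02×10⁻⁵ × 0.955 × 34.0 = 1.30×10⁻³ Pa/m
Isobar spacing: Δn = ΔP/|∂P/∂n| = 200 Pa / 1.30×10⁻³ Pa/m = 153268 m ≈ 150 km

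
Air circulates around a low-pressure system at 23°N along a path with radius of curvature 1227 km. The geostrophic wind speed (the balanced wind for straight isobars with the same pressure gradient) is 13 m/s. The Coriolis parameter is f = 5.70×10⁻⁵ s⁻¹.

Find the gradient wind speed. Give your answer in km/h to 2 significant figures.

40 km/h

Around a low, centrifugal force acts outward with Coriolis, so pressure-gradient force balances both:
(1/ρ)|∂P/∂n| = fV + V²/R  →  V² + fR·V − fR·V_g = 0
With fR = 5.70×10⁻⁵ × 1227×10³ m = 69.9 m/s:
V = [−fR + √((fR)² + 4 fR V_g)]/2 = [−69.9 + √(69.9² + 4×69.9×13)]/2 = 11.2 m/s
Subgeostrophic (V < V_g = 13 m/s), as expected around a low.
Converting: 11.2 m/s × 3.6 = 40 km/h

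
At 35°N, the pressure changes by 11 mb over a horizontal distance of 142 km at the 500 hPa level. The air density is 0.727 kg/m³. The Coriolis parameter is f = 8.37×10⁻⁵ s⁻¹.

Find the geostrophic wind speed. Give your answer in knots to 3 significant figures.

Pressure gradient: |∂P/∂n| = 1100 Pa / 142000 m = 7.75×10⁻³ Pa/m
Geostrophic balance (pressure-gradient force = Coriolis force):
V_g = (1/(fρ)) |∂P/∂n| = 7.75×10⁻³ / (8.37×10⁻⁵ × 0.727) = 127 m/s
Converting: 127 m/s × 1.944 = 247 knots

247 knots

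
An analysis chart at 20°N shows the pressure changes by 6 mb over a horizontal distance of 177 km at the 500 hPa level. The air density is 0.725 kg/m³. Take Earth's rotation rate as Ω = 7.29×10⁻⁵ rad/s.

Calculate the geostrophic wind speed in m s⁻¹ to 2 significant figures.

Coriolis parameter at 20°N:
f = 2Ω sin φ = 2 × 7.29×10⁻⁵ × sin 20° = 4.99×10⁻⁵ s⁻¹
Pressure gradient: |∂P/∂n| = 600 Pa / 177000 m = 3.39×10⁻³ Pa/m
Geostrophic balance (pressure-gradient force = Coriolis force):
V_g = (1/(fρ)) |∂P/∂n| = 3.39×10⁻³ / (4.99×10⁻⁵ × 0.725) = 93.8 m/s

94 m s⁻¹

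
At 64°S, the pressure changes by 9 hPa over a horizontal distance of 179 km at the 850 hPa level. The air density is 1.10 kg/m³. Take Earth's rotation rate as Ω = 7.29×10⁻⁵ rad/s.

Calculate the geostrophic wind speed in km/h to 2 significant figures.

130 km/h

Coriolis parameter at 64°S:
f = 2Ω sin φ = 2 × 7.29×10⁻⁵ × sin 64° = 1.31×10⁻⁴ s⁻¹
Pressure gradient: |∂P/∂n| = 900 Pa / 179000 m = 5.03×10⁻³ Pa/m
Geostrophic balance (pressure-gradient force = Coriolis force):
V_g = (1/(fρ)) |∂P/∂n| = 5.03×10⁻³ / (1.31×10⁻⁴ × 1.10) = 34.9 m/s
Converting: 34.9 m/s × 3.6 = 130 km/h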